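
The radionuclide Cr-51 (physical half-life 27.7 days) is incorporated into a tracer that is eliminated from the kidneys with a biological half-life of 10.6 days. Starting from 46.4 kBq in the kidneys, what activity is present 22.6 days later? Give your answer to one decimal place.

1/t_eff = 1/t_phys + 1/t_biol = 1/27.7 + 1/10.6 = 0.13044 per day.
t_eff = 27.7 × 10.6 / (27.7 + 10.6) ≈ 7.6663 days.
Remaining = 46.4 × (1/2)^(22.6/7.6663) = 46.4 × (1/2)^2.948 ≈ 6.013 kBq.

6.0 kBq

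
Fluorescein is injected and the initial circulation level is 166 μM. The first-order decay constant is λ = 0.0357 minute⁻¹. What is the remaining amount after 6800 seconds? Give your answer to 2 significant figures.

t½ = ln 2 / λ = 0.69315 / 0.0357 ≈ 19.416 minutes.
Convert the elapsed time: 6800 seconds = 113.333 minutes.
Number of half-lives: n = 113.333/19.416 ≈ 5.8371.
Remaining = 166 × (1/2)^5.8371 = 166 × 0.017492 ≈ 2.9037 μM.

2.9 μM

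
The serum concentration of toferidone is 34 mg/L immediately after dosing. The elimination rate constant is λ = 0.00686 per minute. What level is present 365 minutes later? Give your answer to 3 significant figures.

2.78 mg/L

t½ = ln 2 / λ = 0.69315 / 0.00686 ≈ 101.04 minutes.
Number of half-lives: n = 365/101.04 ≈ 3.6124.
Remaining = 34 × (1/2)^3.6124 = 34 × 0.081765 ≈ 2.78 mg/L.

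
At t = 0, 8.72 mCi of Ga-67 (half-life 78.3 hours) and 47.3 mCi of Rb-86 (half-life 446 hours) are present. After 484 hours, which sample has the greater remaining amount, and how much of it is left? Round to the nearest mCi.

Ga-67: 8.72 × (1/2)^6.1814 ≈ 0.12016 mCi.
Rb-86: 47.3 × (1/2)^1.0852 ≈ 22.294 mCi.
Rb-86 has more remaining, at ≈ 22.294 mCi.

Rb-86, 22 mCi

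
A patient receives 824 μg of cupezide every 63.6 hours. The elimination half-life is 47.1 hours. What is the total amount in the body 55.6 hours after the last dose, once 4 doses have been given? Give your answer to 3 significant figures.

The 4 doses were given 246.4, 182.8, 119.2, 55.6 hours ago.
Total = 824·(1/2)^(246.4/47.1) + 824·(1/2)^(182.8/47.1) + 824·(1/2)^(119.2/47.1) + 824·(1/2)^(55.6/47.1)
      = 21.934 + 55.924 + 142.59 + 363.56 ≈ 584 μg.

584 μg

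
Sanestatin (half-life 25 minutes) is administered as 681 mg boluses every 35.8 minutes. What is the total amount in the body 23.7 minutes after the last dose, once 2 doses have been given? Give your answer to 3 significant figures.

The 2 doses were given 59.5, 23.7 minutes ago.
Total = 681·(1/2)^(59.5/25) + 681·(1/2)^(23.7/25)
      = 130.83 + 353 ≈ 483.82 mg.

484 mg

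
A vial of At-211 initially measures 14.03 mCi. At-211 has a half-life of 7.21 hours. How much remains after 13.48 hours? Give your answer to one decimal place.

Number of half-lives: n = 13.48/7.21 ≈ 1.8696.
Remaining = 14.03 × (1/2)^1.8696 = 14.03 × 0.27364 ≈ 3.8392 mCi.

3.8 mCi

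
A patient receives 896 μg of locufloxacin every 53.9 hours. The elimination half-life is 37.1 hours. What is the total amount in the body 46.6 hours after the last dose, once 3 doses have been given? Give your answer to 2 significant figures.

The 3 doses were given 154.4, 100.5, 46.6 hours ago.
Total = 896·(1/2)^(154.4/37.1) + 896·(1/2)^(100.5/37.1) + 896·(1/2)^(46.6/37.1)
      = 50.062 + 137.04 + 375.14 ≈ 562.24 μg.

560 μg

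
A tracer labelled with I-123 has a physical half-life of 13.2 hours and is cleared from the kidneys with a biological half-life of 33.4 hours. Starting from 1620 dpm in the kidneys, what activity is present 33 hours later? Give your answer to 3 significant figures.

1/t_eff = 1/t_phys + 1/t_biol = 1/13.2 + 1/33.4 = 0.1057 per hour.
t_eff = 13.2 × 33.4 / (13.2 + 33.4) ≈ 9.4609 hours.
Remaining = 1620 × (1/2)^(33/9.4609) = 1620 × (1/2)^3.488 ≈ 144.38 dpm.

144 dpm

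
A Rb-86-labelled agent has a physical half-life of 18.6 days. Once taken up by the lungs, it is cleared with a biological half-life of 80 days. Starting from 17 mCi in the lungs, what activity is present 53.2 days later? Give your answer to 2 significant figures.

1.5 mCi

1/t_eff = 1/t_phys + 1/t_biol = 1/18.6 + 1/80 = 0.066263 per day.
t_eff = 18.6 × 80 / (18.6 + 80) ≈ 15.091 days.
Remaining = 17 × (1/2)^(53.2/15.091) = 17 × (1/2)^3.5252 ≈ 1.4766 mCi.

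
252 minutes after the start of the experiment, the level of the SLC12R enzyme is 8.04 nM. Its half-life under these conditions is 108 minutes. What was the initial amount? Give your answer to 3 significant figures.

40.5 nM

Number of half-lives elapsed: n = 252/108 ≈ 2.3333.
A₀ = A × 2^n = 8.04 × 2^2.3333 = 8.04 × 5.0397 ≈ 40.519 nM.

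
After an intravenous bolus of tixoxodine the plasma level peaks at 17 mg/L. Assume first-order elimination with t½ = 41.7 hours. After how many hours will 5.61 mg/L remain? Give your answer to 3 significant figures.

66.7 hours

Fraction remaining = 5.61/17 ≈ 0.33.
n = log₂(17/5.61) = ln(3.0303)/ln 2 ≈ 1.5995 half-lives.
t = n × t½ = 1.5995 × 41.7 ≈ 66.698 hours.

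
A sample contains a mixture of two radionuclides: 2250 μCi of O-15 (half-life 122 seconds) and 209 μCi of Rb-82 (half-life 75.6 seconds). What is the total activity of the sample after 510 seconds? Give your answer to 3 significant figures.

O-15: 2250 × (1/2)^(510/122) = 2250 × (1/2)^4.1803 ≈ 124.1 μCi.
Rb-82: 209 × (1/2)^(510/75.6) = 209 × (1/2)^6.746 ≈ 1.9471 μCi.
Total = 124.1 + 1.9471 ≈ 126.05 μCi.

126 μCi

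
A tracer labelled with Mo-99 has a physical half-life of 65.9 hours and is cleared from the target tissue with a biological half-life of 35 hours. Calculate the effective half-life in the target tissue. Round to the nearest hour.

1/t_eff = 1/t_phys + 1/t_biol = 1/65.9 + 1/35 = 0.043746 per hour.
t_eff = 65.9 × 35 / (65.9 + 35) ≈ 22.859 hours.

23 hours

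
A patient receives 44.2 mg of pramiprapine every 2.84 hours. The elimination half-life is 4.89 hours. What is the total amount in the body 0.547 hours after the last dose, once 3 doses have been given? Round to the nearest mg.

The 3 doses were given 6.227, 3.387, 0.547 hours ago.
Total = 44.2·(1/2)^(6.227/4.89) + 44.2·(1/2)^(3.387/4.89) + 44.2·(1/2)^(0.547/4.89)
      = 18.285 + 27.347 + 40.902 ≈ 86.535 mg.

87 mg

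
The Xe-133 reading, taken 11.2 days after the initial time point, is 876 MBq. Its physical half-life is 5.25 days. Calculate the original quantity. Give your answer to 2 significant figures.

Number of half-lives elapsed: n = 11.2/5.25 ≈ 2.1333.
A₀ = A × 2^n = 876 × 2^2.1333 = 876 × 4.3873 ≈ 3843.3 MBq.

3800 MBq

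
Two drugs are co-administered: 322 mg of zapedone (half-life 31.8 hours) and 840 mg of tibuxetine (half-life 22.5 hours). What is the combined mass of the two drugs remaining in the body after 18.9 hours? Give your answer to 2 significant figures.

680 mg

zapedone: 322 × (1/2)^(18.9/31.8) = 322 × (1/2)^0.59434 ≈ 213.28 mg.
tibuxetine: 840 × (1/2)^(18.9/22.5) = 840 × (1/2)^0.84 ≈ 469.26 mg.
Total = 213.28 + 469.26 ≈ 682.54 mg.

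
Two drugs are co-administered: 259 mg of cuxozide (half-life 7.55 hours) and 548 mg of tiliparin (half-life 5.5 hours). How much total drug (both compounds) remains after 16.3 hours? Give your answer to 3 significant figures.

128 mg

cuxozide: 259 × (1/2)^(16.3/7.55) = 259 × (1/2)^2.1589 ≈ 57.995 mg.
tiliparin: 548 × (1/2)^(16.3/5.5) = 548 × (1/2)^2.9636 ≈ 70.249 mg.
Total = 57.995 + 70.249 ≈ 128.24 mg.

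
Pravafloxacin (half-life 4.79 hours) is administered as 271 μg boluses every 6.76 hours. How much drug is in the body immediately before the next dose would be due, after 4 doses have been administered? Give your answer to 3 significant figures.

160 μg

The 4 doses were given 27.04, 20.28, 13.52, 6.76 hours ago.
Total = 271·(1/2)^(27.04/4.79) + 271·(1/2)^(20.28/4.79) + 271·(1/2)^(13.52/4.79) + 271·(1/2)^(6.76/4.79)
      = 5.4154 + 14.403 + 38.309 + 101.89 ≈ 160.02 μg.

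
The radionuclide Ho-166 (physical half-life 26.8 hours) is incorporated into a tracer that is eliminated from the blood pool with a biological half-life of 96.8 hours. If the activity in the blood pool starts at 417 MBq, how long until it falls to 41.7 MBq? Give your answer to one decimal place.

69.7 hours

1/t_eff = 1/t_phys + 1/t_biol = 1/26.8 + 1/96.8 = 0.047644 per hour.
t_eff = 26.8 × 96.8 / (26.8 + 96.8) ≈ 20.989 hours.
n = log₂(417/41.7) ≈ 3.3219; t = 3.3219 × 20.989 ≈ 69.724 hours.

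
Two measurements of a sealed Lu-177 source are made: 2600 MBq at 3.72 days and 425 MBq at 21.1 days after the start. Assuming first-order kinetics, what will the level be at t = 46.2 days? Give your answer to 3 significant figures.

31.1 MBq

Over Δt = 21.1 − 3.72 = 17.38 days, the level fell by a factor of 2600/425 ≈ 6.1176.
n = log₂(6.1176) ≈ 2.613 half-lives, so t½ = 17.38/2.613 ≈ 6.6514 days.
From t = 21.1 to t = 46.2: 425 × (1/2)^((46.2−21.1)/6.6514) ≈ 31.075 MBq.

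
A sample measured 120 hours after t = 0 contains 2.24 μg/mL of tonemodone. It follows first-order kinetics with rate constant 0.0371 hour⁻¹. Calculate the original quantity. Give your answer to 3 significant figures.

t½ = ln 2 / k = 0.69315 / 0.0371 ≈ 18.683 hours.
Number of half-lives elapsed: n = 120/18.683 ≈ 6.4229.
A₀ = A × 2^n = 2.24 × 2^6.4229 = 2.24 × 85.798 ≈ 192.19 μg/mL.

192 μg/mL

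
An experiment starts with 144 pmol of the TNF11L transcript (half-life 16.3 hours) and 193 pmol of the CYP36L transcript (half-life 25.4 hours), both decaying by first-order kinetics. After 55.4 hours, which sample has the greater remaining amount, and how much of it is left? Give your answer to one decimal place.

CYP36L transcript, 42.6 pmol

TNF11L transcript: 144 × (1/2)^3.3988 ≈ 13.653 pmol.
CYP36L transcript: 193 × (1/2)^2.1811 ≈ 42.558 pmol.
CYP36L transcript has more remaining, at ≈ 42.558 pmol.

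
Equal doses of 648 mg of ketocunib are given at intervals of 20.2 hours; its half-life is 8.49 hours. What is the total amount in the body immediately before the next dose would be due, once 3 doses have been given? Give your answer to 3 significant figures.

The 3 doses were given 60.6, 40.4, 20.2 hours ago.
Total = 648·(1/2)^(60.6/8.49) + 648·(1/2)^(40.4/8.49) + 648·(1/2)^(20.2/8.49)
      = 4.6013 + 23.939 + 124.55 ≈ 153.09 mg.

153 mg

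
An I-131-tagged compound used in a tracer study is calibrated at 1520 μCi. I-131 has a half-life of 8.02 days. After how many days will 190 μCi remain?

24.06 days

190/1520 = 1/8, so 3 half-lives have elapsed.
t = 3 × 8.02 = 24.06 days.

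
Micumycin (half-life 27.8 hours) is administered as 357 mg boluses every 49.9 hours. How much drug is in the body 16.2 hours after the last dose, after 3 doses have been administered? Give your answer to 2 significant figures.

330 mg

The 3 doses were given 116, 66.1, 16.2 hours ago.
Total = 357·(1/2)^(116/27.8) + 357·(1/2)^(66.1/27.8) + 357·(1/2)^(16.2/27.8)
      = 19.796 + 68.693 + 238.37 ≈ 326.86 mg.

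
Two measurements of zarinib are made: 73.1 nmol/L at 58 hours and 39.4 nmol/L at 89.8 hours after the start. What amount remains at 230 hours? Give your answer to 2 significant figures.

2.6 nmol/L

Over Δt = 89.8 − 58 = 31.8 hours, the level fell by a factor of 73.1/39.4 ≈ 1.8553.
n = log₂(1.8553) ≈ 0.89168 half-lives, so t½ = 31.8/0.89168 ≈ 35.663 hours.
From t = 89.8 to t = 230: 39.4 × (1/2)^((230−89.8)/35.663) ≈ 2.5827 nmol/L.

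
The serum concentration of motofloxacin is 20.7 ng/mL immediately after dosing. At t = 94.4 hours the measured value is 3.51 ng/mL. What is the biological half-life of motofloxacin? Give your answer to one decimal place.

A/A₀ = 3.51/20.7 ≈ 0.16957.
n = log₂(5.8974) ≈ 2.5601 half-lives elapsed in 94.4 hours.
t½ = 94.4/2.5601 ≈ 36.874 hours.

36.9 hours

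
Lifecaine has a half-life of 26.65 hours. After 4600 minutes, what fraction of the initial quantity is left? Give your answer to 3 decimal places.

0.136

4600 minutes = 76.6667 hours.
n = 76.6667/26.65 ≈ 2.8768 half-lives.
Fraction remaining = (1/2)^2.8768 ≈ 0.13614.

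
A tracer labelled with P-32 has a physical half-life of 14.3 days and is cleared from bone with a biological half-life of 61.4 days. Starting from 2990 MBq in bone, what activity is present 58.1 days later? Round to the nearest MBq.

1/t_eff = 1/t_phys + 1/t_biol = 1/14.3 + 1/61.4 = 0.086217 per day.
t_eff = 14.3 × 61.4 / (14.3 + 61.4) ≈ 11.599 days.
Remaining = 2990 × (1/2)^(58.1/11.599) = 2990 × (1/2)^5.0092 ≈ 92.844 MBq.

93 MBq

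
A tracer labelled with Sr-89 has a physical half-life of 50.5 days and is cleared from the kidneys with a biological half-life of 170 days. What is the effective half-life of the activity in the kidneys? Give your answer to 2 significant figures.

1/t_eff = 1/t_phys + 1/t_biol = 1/50.5 + 1/170 = 0.025684 per day.
t_eff = 50.5 × 170 / (50.5 + 170) ≈ 38.934 days.

39 days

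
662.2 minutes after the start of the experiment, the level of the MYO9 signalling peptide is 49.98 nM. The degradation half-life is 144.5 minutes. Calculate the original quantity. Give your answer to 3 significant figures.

1200 nM

Number of half-lives elapsed: n = 662.2/144.5 ≈ 4.5827.
A₀ = A × 2^n = 49.98 × 2^4.5827 = 49.98 × 23.962 ≈ 1197.6 nM.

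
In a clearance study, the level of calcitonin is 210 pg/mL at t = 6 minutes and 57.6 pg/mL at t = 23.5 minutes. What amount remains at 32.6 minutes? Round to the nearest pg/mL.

29 pg/mL

Over Δt = 23.5 − 6 = 17.5 minutes, the level fell by a factor of 210/57.6 ≈ 3.6458.
n = log₂(3.6458) ≈ 1.8662 half-lives, so t½ = 17.5/1.8662 ≈ 9.3771 minutes.
From t = 23.5 to t = 32.6: 57.6 × (1/2)^((32.6−23.5)/9.3771) ≈ 29.396 pg/mL.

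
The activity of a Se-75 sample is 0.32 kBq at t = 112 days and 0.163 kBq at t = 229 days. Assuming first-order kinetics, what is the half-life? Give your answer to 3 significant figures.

120 days

Over Δt = 229 − 112 = 117 days, the level fell by a factor of 0.32/0.163 ≈ 1.9632.
n = log₂(1.9632) ≈ 0.9732 half-lives, so t½ = 117/0.9732 ≈ 120.22 days.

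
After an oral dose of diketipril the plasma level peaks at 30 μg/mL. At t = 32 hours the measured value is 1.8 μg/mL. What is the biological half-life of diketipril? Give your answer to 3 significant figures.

A/A₀ = 1.8/30 ≈ 0.06.
n = log₂(16.667) ≈ 4.0589 half-lives elapsed in 32 hours.
t½ = 32/4.0589 ≈ 7.8839 hours.

7.88 hours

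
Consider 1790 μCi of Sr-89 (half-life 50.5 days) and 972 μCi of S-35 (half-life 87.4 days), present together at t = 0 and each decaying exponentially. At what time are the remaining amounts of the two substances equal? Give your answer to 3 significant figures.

Set 1790·(1/2)^(t/50.5) = 972·(1/2)^(t/87.4).
Taking log₂: log₂(1790/972) = t·(1/50.5 − 1/87.4).
log₂(1.8416) = 0.88093; 1/50.5 − 1/87.4 = 0.0083603.
t = 0.88093 / 0.0083603 ≈ 105.37 days.

105 days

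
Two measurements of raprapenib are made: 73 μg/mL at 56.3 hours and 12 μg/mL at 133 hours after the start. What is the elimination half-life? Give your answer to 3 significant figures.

29.4 hours

Over Δt = 133 − 56.3 = 76.7 hours, the level fell by a factor of 73/12 ≈ 6.0833.
n = log₂(6.0833) ≈ 2.6049 half-lives, so t½ = 76.7/2.6049 ≈ 29.445 hours.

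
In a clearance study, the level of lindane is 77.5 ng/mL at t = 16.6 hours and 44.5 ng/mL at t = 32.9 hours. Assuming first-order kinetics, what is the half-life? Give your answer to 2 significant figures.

Over Δt = 32.9 − 16.6 = 16.3 hours, the level fell by a factor of 77.5/44.5 ≈ 1.7416.
n = log₂(1.7416) ≈ 0.80039 half-lives, so t½ = 16.3/0.80039 ≈ 20.365 hours.

20 hours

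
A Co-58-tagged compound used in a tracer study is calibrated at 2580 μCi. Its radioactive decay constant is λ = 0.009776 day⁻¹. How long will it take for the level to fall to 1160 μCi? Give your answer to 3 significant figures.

81.8 days

t½ = ln 2 / λ = 0.69315 / 0.009776 ≈ 70.903 days.
Fraction remaining = 1160/2580 ≈ 0.44961.
n = log₂(2580/1160) = ln(2.2241)/ln 2 ≈ 1.1532 half-lives.
t = n × t½ = 1.1532 × 70.903 ≈ 81.769 days.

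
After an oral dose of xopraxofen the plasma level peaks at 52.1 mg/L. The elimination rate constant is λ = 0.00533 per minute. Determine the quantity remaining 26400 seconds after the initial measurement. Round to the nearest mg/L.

t½ = ln 2 / λ = 0.69315 / 0.00533 ≈ 130.05 minutes.
Convert the elapsed time: 26400 seconds = 440 minutes.
Number of half-lives: n = 440/130.05 ≈ 3.3834.
Remaining = 52.1 × (1/2)^3.3834 = 52.1 × 0.095828 ≈ 4.9926 mg/L.

5 mg/L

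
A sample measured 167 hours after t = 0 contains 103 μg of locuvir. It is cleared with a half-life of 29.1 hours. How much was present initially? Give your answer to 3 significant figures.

Number of half-lives elapsed: n = 167/29.1 ≈ 5.7388.
A₀ = A × 2^n = 103 × 2^5.7388 = 103 × 53.402 ≈ 5500.4 μg.

5500 μg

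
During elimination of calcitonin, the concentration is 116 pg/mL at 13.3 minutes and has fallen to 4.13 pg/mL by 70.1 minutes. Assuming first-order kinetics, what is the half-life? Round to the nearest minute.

Over Δt = 70.1 − 13.3 = 56.8 minutes, the level fell by a factor of 116/4.13 ≈ 28.087.
n = log₂(28.087) ≈ 4.8118 half-lives, so t½ = 56.8/4.8118 ≈ 11.804 minutes.

12 minutes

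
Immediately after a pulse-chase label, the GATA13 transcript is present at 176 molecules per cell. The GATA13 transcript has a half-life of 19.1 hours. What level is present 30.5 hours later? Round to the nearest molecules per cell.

58 molecules per cell

Number of half-lives: n = 30.5/19.1 ≈ 1.5969.
Remaining = 176 × (1/2)^1.5969 = 176 × 0.3306 ≈ 58.185 molecules per cell.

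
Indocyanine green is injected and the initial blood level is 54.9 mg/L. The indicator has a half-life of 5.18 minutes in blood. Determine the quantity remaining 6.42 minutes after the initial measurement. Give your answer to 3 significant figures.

Number of half-lives: n = 6.42/5.18 ≈ 1.2394.
Remaining = 54.9 × (1/2)^1.2394 = 54.9 × 0.42355 ≈ 23.253 mg/L.

23.3 mg/L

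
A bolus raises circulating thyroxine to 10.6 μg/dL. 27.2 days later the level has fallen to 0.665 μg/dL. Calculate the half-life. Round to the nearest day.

A/A₀ = 0.665/10.6 ≈ 0.062736.
n = log₂(15.94) ≈ 3.9946 half-lives elapsed in 27.2 days.
t½ = 27.2/3.9946 ≈ 6.8093 days.

7 days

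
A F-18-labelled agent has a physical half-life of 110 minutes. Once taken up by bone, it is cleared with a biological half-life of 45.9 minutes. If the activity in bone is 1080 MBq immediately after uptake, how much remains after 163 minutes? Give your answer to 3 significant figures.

33.0 MBq

1/t_eff = 1/t_phys + 1/t_biol = 1/110 + 1/45.9 = 0.030877 per minute.
t_eff = 110 × 45.9 / (110 + 45.9) ≈ 32.386 minutes.
Remaining = 1080 × (1/2)^(163/32.386) = 1080 × (1/2)^5.033 ≈ 32.986 MBq.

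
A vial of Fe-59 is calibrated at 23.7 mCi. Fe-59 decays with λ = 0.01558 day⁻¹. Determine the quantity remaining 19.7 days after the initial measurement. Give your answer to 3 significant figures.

t½ = ln 2 / λ = 0.69315 / 0.01558 ≈ 44.49 days.
Number of half-lives: n = 19.7/44.49 ≈ 0.4428.
Remaining = 23.7 × (1/2)^0.4428 = 23.7 × 0.73571 ≈ 17.436 mCi.

17.4 mCi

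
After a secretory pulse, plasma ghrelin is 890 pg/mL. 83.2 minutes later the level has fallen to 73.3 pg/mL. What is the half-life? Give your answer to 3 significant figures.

23.1 minutes

A/A₀ = 73.3/890 ≈ 0.08236.
n = log₂(12.142) ≈ 3.6019 half-lives elapsed in 83.2 minutes.
t½ = 83.2/3.6019 ≈ 23.099 minutes.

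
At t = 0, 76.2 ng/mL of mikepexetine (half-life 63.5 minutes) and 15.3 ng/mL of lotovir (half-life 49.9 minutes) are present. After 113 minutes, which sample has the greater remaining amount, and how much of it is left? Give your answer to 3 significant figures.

mikepexetine: 76.2 × (1/2)^1.7795 ≈ 22.195 ng/mL.
lotovir: 15.3 × (1/2)^2.2645 ≈ 3.1842 ng/mL.
Mikepexetine has more remaining, at ≈ 22.195 ng/mL.

mikepexetine, 22.2 ng/mL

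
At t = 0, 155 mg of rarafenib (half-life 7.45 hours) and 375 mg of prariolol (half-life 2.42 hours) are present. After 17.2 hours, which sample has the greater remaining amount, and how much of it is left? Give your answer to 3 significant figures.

rarafenib: 155 × (1/2)^2.3087 ≈ 31.285 mg.
prariolol: 375 × (1/2)^7.1074 ≈ 2.7194 mg.
Rarafenib has more remaining, at ≈ 31.285 mg.

rarafenib, 31.3 mg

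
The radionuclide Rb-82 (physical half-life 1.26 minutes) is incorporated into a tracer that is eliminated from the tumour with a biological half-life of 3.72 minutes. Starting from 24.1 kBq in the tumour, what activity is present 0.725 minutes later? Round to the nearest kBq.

1/t_eff = 1/t_phys + 1/t_biol = 1/1.26 + 1/3.72 = 1.0625 per minute.
t_eff = 1.26 × 3.72 / (1.26 + 3.72) ≈ 0.9412 minutes.
Remaining = 24.1 × (1/2)^(0.725/0.9412) = 24.1 × (1/2)^0.77029 ≈ 14.13 kBq.

14 kBq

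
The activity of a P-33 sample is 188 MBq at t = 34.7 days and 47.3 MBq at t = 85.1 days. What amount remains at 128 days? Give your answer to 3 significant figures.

14.6 MBq

Over Δt = 85.1 − 34.7 = 50.4 days, the level fell by a factor of 188/47.3 ≈ 3.9746.
n = log₂(3.9746) ≈ 1.9908 half-lives, so t½ = 50.4/1.9908 ≈ 25.316 days.
From t = 85.1 to t = 128: 47.3 × (1/2)^((128−85.1)/25.316) ≈ 14.613 MBq.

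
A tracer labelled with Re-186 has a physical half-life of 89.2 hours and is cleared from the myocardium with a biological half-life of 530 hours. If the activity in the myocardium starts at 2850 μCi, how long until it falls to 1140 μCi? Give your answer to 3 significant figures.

101 hours

1/t_eff = 1/t_phys + 1/t_biol = 1/89.2 + 1/530 = 0.013098 per hour.
t_eff = 89.2 × 530 / (89.2 + 530) ≈ 76.35 hours.
n = log₂(2850/1140) ≈ 1.3219; t = 1.3219 × 76.35 ≈ 100.93 hours.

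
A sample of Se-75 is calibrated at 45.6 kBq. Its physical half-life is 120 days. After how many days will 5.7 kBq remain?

360 days

5.7/45.6 = 1/8, so 3 half-lives have elapsed.
t = 3 × 120 = 360 days.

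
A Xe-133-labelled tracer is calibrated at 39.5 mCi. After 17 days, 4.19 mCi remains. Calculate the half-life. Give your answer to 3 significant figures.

A/A₀ = 4.19/39.5 ≈ 0.10608.
n = log₂(9.4272) ≈ 3.2368 half-lives elapsed in 17 days.
t½ = 17/3.2368 ≈ 5.2521 days.

5.25 days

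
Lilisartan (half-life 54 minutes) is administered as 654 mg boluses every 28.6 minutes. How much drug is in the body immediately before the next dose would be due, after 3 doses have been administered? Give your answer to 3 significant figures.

984 mg

The 3 doses were given 85.8, 57.2, 28.6 minutes ago.
Total = 654·(1/2)^(85.8/54) + 654·(1/2)^(57.2/54) + 654·(1/2)^(28.6/54)
      = 217.41 + 313.84 + 453.05 ≈ 984.3 mg.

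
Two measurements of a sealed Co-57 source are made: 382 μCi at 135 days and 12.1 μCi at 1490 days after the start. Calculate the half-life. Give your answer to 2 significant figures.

Over Δt = 1490 − 135 = 1355 days, the level fell by a factor of 382/12.1 ≈ 31.57.
n = log₂(31.57) ≈ 4.9805 half-lives, so t½ = 1355/4.9805 ≈ 272.06 days.

270 days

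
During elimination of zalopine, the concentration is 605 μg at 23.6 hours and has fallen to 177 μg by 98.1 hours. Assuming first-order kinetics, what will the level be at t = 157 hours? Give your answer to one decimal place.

67.0 μg

Over Δt = 98.1 − 23.6 = 74.5 hours, the level fell by a factor of 605/177 ≈ 3.4181.
n = log₂(3.4181) ≈ 1.7732 half-lives, so t½ = 74.5/1.7732 ≈ 42.015 hours.
From t = 98.1 to t = 157: 177 × (1/2)^((157−98.1)/42.015) ≈ 66.983 μg.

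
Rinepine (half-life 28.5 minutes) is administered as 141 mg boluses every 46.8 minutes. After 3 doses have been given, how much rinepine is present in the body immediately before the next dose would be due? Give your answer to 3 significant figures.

64.3 mg

The 3 doses were given 140.4, 93.6, 46.8 minutes ago.
Total = 141·(1/2)^(140.4/28.5) + 141·(1/2)^(93.6/28.5) + 141·(1/2)^(46.8/28.5)
      = 4.6371 + 14.473 + 45.175 ≈ 64.285 mg.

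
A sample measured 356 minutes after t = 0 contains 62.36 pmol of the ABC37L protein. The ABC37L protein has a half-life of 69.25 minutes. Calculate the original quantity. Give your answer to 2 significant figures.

Number of half-lives elapsed: n = 356/69.25 ≈ 5.1408.
A₀ = A × 2^n = 62.36 × 2^5.1408 = 62.36 × 35.28 ≈ 2200.1 pmol.

2200 pmol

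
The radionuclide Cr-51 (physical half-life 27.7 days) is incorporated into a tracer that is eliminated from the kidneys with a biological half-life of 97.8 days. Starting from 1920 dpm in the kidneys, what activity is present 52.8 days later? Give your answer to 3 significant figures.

1/t_eff = 1/t_phys + 1/t_biol = 1/27.7 + 1/97.8 = 0.046326 per day.
t_eff = 27.7 × 97.8 / (27.7 + 97.8) ≈ 21.586 days.
Remaining = 1920 × (1/2)^(52.8/21.586) = 1920 × (1/2)^2.446 ≈ 352.35 dpm.

352 dpm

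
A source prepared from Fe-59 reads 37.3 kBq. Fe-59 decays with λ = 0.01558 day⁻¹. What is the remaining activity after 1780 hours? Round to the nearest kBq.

t½ = ln 2 / λ = 0.69315 / 0.01558 ≈ 44.49 days.
Convert the elapsed time: 1780 hours = 74.1667 days.
Number of half-lives: n = 74.1667/44.49 ≈ 1.6671.
Remaining = 37.3 × (1/2)^1.6671 = 37.3 × 0.31489 ≈ 11.746 kBq.

12 kBq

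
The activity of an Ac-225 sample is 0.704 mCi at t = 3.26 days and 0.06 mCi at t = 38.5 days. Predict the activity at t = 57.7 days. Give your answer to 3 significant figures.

0.0157 mCi

Over Δt = 38.5 − 3.26 = 35.24 days, the level fell by a factor of 0.704/0.06 ≈ 11.733.
n = log₂(11.733) ≈ 3.5525 half-lives, so t½ = 35.24/3.5525 ≈ 9.9197 days.
From t = 38.5 to t = 57.7: 0.06 × (1/2)^((57.7−38.5)/9.9197) ≈ 0.015685 mCi.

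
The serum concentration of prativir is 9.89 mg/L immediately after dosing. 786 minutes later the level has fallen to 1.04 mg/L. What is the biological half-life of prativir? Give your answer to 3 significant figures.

A/A₀ = 1.04/9.89 ≈ 0.10516.
n = log₂(9.5096) ≈ 3.2494 half-lives elapsed in 786 minutes.
t½ = 786/3.2494 ≈ 241.89 minutes.

242 minutes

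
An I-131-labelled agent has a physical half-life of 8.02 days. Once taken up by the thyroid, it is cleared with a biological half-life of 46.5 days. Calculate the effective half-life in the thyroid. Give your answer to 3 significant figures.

6.84 days

1/t_eff = 1/t_phys + 1/t_biol = 1/8.02 + 1/46.5 = 0.14619 per day.
t_eff = 8.02 × 46.5 / (8.02 + 46.5) ≈ 6.8402 days.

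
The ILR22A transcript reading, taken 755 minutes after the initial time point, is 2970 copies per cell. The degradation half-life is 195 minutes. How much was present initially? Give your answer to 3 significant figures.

Number of half-lives elapsed: n = 755/195 ≈ 3.8718.
A₀ = A × 2^n = 2970 × 2^3.8718 = 2970 × 14.64 ≈ 43479 copies per cell.

43500 copies per cell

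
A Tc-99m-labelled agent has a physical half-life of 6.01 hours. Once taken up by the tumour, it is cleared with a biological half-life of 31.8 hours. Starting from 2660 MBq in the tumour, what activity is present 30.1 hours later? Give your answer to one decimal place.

42.9 MBq

1/t_eff = 1/t_phys + 1/t_biol = 1/6.01 + 1/31.8 = 0.19784 per hour.
t_eff = 6.01 × 31.8 / (6.01 + 31.8) ≈ 5.0547 hours.
Remaining = 2660 × (1/2)^(30.1/5.0547) = 2660 × (1/2)^5.9549 ≈ 42.883 MBq.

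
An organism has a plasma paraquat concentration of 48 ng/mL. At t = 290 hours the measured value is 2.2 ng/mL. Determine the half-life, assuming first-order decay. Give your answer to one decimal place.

65.2 hours

A/A₀ = 2.2/48 ≈ 0.045833.
n = log₂(21.818) ≈ 4.4475 half-lives elapsed in 290 hours.
t½ = 290/4.4475 ≈ 65.206 hours.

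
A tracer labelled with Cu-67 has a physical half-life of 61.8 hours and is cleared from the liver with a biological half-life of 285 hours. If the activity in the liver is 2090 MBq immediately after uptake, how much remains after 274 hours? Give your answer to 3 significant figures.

49.7 MBq

1/t_eff = 1/t_phys + 1/t_biol = 1/61.8 + 1/285 = 0.01969 per hour.
t_eff = 61.8 × 285 / (61.8 + 285) ≈ 50.787 hours.
Remaining = 2090 × (1/2)^(274/50.787) = 2090 × (1/2)^5.3951 ≈ 49.667 MBq.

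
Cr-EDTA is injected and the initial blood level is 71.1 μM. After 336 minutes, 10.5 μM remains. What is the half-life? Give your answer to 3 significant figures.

122 minutes

A/A₀ = 10.5/71.1 ≈ 0.14768.
n = log₂(6.7714) ≈ 2.7595 half-lives elapsed in 336 minutes.
t½ = 336/2.7595 ≈ 121.76 minutes.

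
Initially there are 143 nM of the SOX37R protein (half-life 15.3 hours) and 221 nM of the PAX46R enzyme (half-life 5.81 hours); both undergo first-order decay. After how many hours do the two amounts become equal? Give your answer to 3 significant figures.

5.88 hours

Set 143·(1/2)^(t/15.3) = 221·(1/2)^(t/5.81).
Taking log₂: log₂(143/221) = t·(1/15.3 − 1/5.81).
log₂(0.64706) = -0.62803; 1/15.3 − 1/5.81 = -0.10676.
t = -0.62803 / -0.10676 ≈ 5.8828 hours.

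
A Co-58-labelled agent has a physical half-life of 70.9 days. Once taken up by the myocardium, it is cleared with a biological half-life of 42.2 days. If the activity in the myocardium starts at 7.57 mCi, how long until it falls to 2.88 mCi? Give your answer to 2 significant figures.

37 days

1/t_eff = 1/t_phys + 1/t_biol = 1/70.9 + 1/42.2 = 0.037801 per day.
t_eff = 70.9 × 42.2 / (70.9 + 42.2) ≈ 26.454 days.
n = log₂(7.57/2.88) ≈ 1.3942; t = 1.3942 × 26.454 ≈ 36.883 days.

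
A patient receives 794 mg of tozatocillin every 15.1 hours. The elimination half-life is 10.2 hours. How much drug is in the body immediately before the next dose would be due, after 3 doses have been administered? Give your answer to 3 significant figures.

The 3 doses were given 45.3, 30.2, 15.1 hours ago.
Total = 794·(1/2)^(45.3/10.2) + 794·(1/2)^(30.2/10.2) + 794·(1/2)^(15.1/10.2)
      = 36.55 + 101.98 + 284.56 ≈ 423.1 mg.

423 mg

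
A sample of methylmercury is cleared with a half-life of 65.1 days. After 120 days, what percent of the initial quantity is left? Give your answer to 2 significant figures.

n = 120/65.1 ≈ 1.8433 half-lives.
Fraction remaining = (1/2)^1.8433 ≈ 0.27868, i.e. 27.868%.

28%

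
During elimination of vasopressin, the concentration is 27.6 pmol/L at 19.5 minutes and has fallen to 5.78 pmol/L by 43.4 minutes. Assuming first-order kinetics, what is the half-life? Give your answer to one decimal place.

10.6 minutes

Over Δt = 43.4 − 19.5 = 23.9 minutes, the level fell by a factor of 27.6/5.78 ≈ 4.7751.
n = log₂(4.7751) ≈ 2.2555 half-lives, so t½ = 23.9/2.2555 ≈ 10.596 minutes.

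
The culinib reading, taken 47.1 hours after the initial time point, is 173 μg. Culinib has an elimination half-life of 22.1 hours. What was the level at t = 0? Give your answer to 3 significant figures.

758 μg

Number of half-lives elapsed: n = 47.1/22.1 ≈ 2.1312.
A₀ = A × 2^n = 173 × 2^2.1312 = 173 × 4.3809 ≈ 757.89 μg.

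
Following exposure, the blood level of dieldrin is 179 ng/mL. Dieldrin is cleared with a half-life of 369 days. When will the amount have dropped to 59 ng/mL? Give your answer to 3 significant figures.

591 days

Fraction remaining = 59/179 ≈ 0.32961.
n = log₂(179/59) = ln(3.0339)/ln 2 ≈ 1.6012 half-lives.
t = n × t½ = 1.6012 × 369 ≈ 590.83 days.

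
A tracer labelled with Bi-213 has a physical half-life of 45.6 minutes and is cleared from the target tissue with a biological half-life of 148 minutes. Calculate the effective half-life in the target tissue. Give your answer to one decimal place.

1/t_eff = 1/t_phys + 1/t_biol = 1/45.6 + 1/148 = 0.028687 per minute.
t_eff = 45.6 × 148 / (45.6 + 148) ≈ 34.86 minutes.

34.9 minutes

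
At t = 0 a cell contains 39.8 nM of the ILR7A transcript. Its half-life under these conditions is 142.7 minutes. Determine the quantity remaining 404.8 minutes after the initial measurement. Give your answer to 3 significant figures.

5.57 nM

Number of half-lives: n = 404.8/142.7 ≈ 2.8367.
Remaining = 39.8 × (1/2)^2.8367 = 39.8 × 0.13998 ≈ 5.5712 nM.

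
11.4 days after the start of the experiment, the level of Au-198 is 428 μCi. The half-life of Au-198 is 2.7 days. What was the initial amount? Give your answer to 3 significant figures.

7990 μCi

Number of half-lives elapsed: n = 11.4/2.7 ≈ 4.2222.
A₀ = A × 2^n = 428 × 2^4.2222 = 428 × 18.664 ≈ 7988.4 μCi.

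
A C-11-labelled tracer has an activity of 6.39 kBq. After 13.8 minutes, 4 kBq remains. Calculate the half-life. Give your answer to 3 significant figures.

A/A₀ = 4/6.39 ≈ 0.62598.
n = log₂(1.5975) ≈ 0.67582 half-lives elapsed in 13.8 minutes.
t½ = 13.8/0.67582 ≈ 20.42 minutes.

20.4 minutes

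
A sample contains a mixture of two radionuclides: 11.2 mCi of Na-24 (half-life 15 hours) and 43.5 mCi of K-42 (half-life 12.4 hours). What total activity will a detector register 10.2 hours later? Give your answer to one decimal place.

31.6 mCi

Na-24: 11.2 × (1/2)^(10.2/15) = 11.2 × (1/2)^0.68 ≈ 6.9907 mCi.
K-42: 43.5 × (1/2)^(10.2/12.4) = 43.5 × (1/2)^0.82258 ≈ 24.596 mCi.
Total = 6.9907 + 24.596 ≈ 31.587 mCi.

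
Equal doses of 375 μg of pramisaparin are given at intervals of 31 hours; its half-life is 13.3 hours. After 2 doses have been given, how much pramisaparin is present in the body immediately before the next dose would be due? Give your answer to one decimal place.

89.4 μg

The 2 doses were given 62, 31 hours ago.
Total = 375·(1/2)^(62/13.3) + 375·(1/2)^(31/13.3)
      = 14.816 + 74.539 ≈ 89.355 μg.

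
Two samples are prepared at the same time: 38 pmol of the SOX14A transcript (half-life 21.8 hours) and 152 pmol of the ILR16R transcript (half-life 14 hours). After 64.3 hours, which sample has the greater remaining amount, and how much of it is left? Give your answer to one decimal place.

ILR16R transcript, 6.3 pmol

SOX14A transcript: 38 × (1/2)^2.9495 ≈ 4.9191 pmol.
ILR16R transcript: 152 × (1/2)^4.5929 ≈ 6.2988 pmol.
ILR16R transcript has more remaining, at ≈ 6.2988 pmol.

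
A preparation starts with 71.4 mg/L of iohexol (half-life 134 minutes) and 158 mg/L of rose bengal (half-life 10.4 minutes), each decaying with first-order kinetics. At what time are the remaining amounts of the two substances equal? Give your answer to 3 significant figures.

12.9 minutes

Set 71.4·(1/2)^(t/134) = 158·(1/2)^(t/10.4).
Taking log₂: log₂(71.4/158) = t·(1/134 − 1/10.4).
log₂(0.4519) = -1.1459; 1/134 − 1/10.4 = -0.088691.
t = -1.1459 / -0.088691 ≈ 12.92 minutes.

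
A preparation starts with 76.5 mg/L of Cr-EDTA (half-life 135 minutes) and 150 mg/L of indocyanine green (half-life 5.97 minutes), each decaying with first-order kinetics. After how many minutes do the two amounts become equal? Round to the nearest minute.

Set 76.5·(1/2)^(t/135) = 150·(1/2)^(t/5.97).
Taking log₂: log₂(76.5/150) = t·(1/135 − 1/5.97).
log₂(0.51) = -0.97143; 1/135 − 1/5.97 = -0.1601.
t = -0.97143 / -0.1601 ≈ 6.0678 minutes.

6 minutes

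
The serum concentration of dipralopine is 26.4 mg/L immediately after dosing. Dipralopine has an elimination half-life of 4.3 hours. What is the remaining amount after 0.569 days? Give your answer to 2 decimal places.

2.92 mg/L

Convert the elapsed time: 0.569 days = 13.656 hours.
Number of half-lives: n = 13.656/4.3 ≈ 3.1758.
Remaining = 26.4 × (1/2)^3.1758 = 26.4 × 0.11066 ≈ 2.9214 mg/L.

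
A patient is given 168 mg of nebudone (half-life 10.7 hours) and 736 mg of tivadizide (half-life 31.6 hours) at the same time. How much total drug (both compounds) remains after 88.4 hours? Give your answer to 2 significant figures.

110 mg

nebudone: 168 × (1/2)^(88.4/10.7) = 168 × (1/2)^8.2617 ≈ 0.54739 mg.
tivadizide: 736 × (1/2)^(88.4/31.6) = 736 × (1/2)^2.7975 ≈ 105.87 mg.
Total = 0.54739 + 105.87 ≈ 106.41 mg.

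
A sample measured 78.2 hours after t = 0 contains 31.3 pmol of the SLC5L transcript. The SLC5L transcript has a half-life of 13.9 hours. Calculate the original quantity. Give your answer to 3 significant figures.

Number of half-lives elapsed: n = 78.2/13.9 ≈ 5.6259.
A₀ = A × 2^n = 31.3 × 2^5.6259 = 31.3 × 49.382 ≈ 1545.6 pmol.

1550 pmol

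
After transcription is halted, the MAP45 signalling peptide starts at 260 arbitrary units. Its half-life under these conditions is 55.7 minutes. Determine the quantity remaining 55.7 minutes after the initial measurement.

Elapsed time is 1 half-life (55.7/55.7).
Each half-life halves the amount: 260 × (1/2)^1 = 260/2 = 130 arbitrary units.

130 arbitrary units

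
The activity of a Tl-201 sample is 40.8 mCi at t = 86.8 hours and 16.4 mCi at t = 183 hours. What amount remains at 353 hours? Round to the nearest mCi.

3 mCi

Over Δt = 183 − 86.8 = 96.2 hours, the level fell by a factor of 40.8/16.4 ≈ 2.4878.
n = log₂(2.4878) ≈ 1.3149 half-lives, so t½ = 96.2/1.3149 ≈ 73.163 hours.
From t = 183 to t = 353: 16.4 × (1/2)^((353−183)/73.163) ≈ 3.2762 mCi.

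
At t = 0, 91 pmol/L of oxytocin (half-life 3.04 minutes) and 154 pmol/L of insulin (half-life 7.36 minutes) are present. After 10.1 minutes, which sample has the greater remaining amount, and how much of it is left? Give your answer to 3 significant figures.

oxytocin: 91 × (1/2)^3.3224 ≈ 9.0972 pmol/L.
insulin: 154 × (1/2)^1.3723 ≈ 59.487 pmol/L.
Insulin has more remaining, at ≈ 59.487 pmol/L.

insulin, 59.5 pmol/L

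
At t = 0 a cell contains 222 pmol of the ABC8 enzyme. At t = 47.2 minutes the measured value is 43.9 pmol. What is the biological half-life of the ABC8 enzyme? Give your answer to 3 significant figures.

20.2 minutes

A/A₀ = 43.9/222 ≈ 0.19775.
n = log₂(5.0569) ≈ 2.3383 half-lives elapsed in 47.2 minutes.
t½ = 47.2/2.3383 ≈ 20.186 minutes.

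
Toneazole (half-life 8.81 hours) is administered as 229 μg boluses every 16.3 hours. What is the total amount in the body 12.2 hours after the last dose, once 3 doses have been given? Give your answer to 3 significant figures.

The 3 doses were given 44.8, 28.5, 12.2 hours ago.
Total = 229·(1/2)^(44.8/8.81) + 229·(1/2)^(28.5/8.81) + 229·(1/2)^(12.2/8.81)
      = 6.7462 + 24.323 + 87.694 ≈ 118.76 μg.

119 μg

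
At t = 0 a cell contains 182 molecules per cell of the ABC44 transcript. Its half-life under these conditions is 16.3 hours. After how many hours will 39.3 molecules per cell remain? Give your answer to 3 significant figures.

36.0 hours

Fraction remaining = 39.3/182 ≈ 0.21593.
n = log₂(182/39.3) = ln(4.631)/ln 2 ≈ 2.2113 half-lives.
t = n × t½ = 2.2113 × 16.3 ≈ 36.045 hours.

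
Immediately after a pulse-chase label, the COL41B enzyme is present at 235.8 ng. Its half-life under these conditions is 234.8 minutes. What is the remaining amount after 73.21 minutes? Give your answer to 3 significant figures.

Number of half-lives: n = 73.21/234.8 ≈ 0.3118.
Remaining = 235.8 × (1/2)^0.3118 = 235.8 × 0.80564 ≈ 189.97 ng.

190 ng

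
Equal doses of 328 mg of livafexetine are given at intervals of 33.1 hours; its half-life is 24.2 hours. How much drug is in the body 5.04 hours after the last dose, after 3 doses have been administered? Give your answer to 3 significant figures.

The 3 doses were given 71.24, 38.14, 5.04 hours ago.
Total = 328·(1/2)^(71.24/24.2) + 328·(1/2)^(38.14/24.2) + 328·(1/2)^(5.04/24.2)
      = 42.629 + 110.01 + 283.91 ≈ 436.55 mg.

437 mg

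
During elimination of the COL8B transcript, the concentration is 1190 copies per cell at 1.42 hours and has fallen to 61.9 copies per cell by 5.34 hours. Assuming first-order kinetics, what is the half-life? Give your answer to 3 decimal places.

0.919 hours

Over Δt = 5.34 − 1.42 = 3.92 hours, the level fell by a factor of 1190/61.9 ≈ 19.225.
n = log₂(19.225) ≈ 4.2649 half-lives, so t½ = 3.92/4.2649 ≈ 0.91914 hours.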